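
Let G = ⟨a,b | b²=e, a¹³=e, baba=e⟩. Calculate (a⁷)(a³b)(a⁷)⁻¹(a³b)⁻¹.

[(a⁷), (a³b)] = (a⁷)·(a³b)·(a⁷)⁻¹·(a³b)⁻¹.
  (a⁷) · (a³b) = a¹⁰b
  (a¹⁰b) · (a⁶) = a⁴b
  (a⁴b) · (a³b) = a

Answer: a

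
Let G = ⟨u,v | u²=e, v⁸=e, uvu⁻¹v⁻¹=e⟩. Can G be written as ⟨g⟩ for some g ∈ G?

|G| = 16, but the maximum element order in G is 8 < 16. No single element generates all of G, so G is not cyclic.

Answer: No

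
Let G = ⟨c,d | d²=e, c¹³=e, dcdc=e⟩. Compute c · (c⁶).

Compute c · (c⁶) by multiplying left to right and reducing via the relations at each step:
  c · c⁶ = c⁷

Answer: c⁷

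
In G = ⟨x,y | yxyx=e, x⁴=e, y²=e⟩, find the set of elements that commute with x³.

⟨x³⟩ ⊆ C_G(x³) since powers of x³ commute with x³; so |C_G(x³)| ≥ |⟨x³⟩| = 4.
By orbit–stabilizer, |C_G(x³)| = |G| / |conj. class of x³| = 8 / 2 = 4.
The 4 elements commuting with x³ are {e, x, x², x³}.

Answer: {e, x, x², x³}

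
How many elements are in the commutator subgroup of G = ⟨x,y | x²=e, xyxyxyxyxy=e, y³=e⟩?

G' = [G, G] is generated by all commutators. The generator-pair commutators are: [x, y] = xyxy².
The subgroup they normally generate is {e, x, y, y², xy, xyx, xyxy, xyxyx, y²xy²x, y²xy², y²x, xy², yx, yxy, yxyx, xy²xy²x, xy²xy², xy²x, y²xy, y²xyx, y²xyxy, yxy²xy², yxy²x, yxy², xyxy², xy²xy, xy²xyx, xy²xyxy, xyxy²xy², xyxy²x, y²xy²xy, xyxy²xy, xyxy²xyx, xyxy²xyxy, y²xy²xyxy², y²xy²xyx, y²xy²xyxy, y²xyxy²xy², y²xyxy²x, y²xyxy², yxyxy², yxy²xy, yxy²xyx, yxy²xyxy, yxyxy²xy², yxyxy²x, yxyxy²xy, xy²xyxy²xy², xy²xyxy²x, xy²xyxy², y²xyxy²xy, y²xyxy²xyx, yxy²xyxy²x, yxy²xyxy², xy²xyxy²xy, xy²xyxy²xyx, xyxy²xyxy²x, xyxy²xyxy², xyxy²xyxy²xy, yxy²xyxy²xy}, of order 60.
Check: |G/G'| = 60/60 = 1 is the order of the abelianisation.

Answer: 60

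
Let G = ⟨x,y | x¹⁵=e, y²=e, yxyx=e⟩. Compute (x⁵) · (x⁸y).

Compute (x⁵) · (x⁸y) by multiplying left to right and reducing via the relations at each step:
  (x⁵) · x⁸ = x¹³
  (x¹³) · y = x¹³y

Answer: x¹³y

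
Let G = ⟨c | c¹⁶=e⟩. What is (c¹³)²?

Compute successive powers of (c¹³), reducing at each step:
  (c¹³)²: (c¹³) · c¹³ = c¹⁰

Answer: c¹⁰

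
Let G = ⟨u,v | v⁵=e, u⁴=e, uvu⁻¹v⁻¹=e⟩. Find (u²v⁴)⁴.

Compute successive powers of (u²v⁴), reducing at each step:
  (u²v⁴)²: (u²v⁴) · u² = v⁴;   (v⁴) · v⁴ = v³
  (u²v⁴)³: (v³) · u² = u²v³;   (u²v³) · v⁴ = u²v²
  (u²v⁴)⁴: (u²v²) · u² = v²;   (v²) · v⁴ = v

Answer: v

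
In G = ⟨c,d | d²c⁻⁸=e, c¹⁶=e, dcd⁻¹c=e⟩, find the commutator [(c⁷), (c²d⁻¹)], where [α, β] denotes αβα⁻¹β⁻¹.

[(c⁷), (c²d⁻¹)] = (c⁷)·(c²d⁻¹)·(c⁷)⁻¹·(c²d⁻¹)⁻¹.
  (c⁷) · (c²d⁻¹) = cd
  (cd) · (c⁹) = d⁻¹
  (d⁻¹) · (c²d) = c¹⁴

Answer: c¹⁴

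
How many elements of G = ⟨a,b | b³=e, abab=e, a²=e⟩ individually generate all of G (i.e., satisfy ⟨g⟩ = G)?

⟨g⟩ = G would require ord(g) = |G| = 6, but the maximum element order in G is 3 < 6. So G is not cyclic and no single element generates it: the count is 0.

Answer: 0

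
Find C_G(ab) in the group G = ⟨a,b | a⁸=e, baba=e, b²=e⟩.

⟨ab⟩ ⊆ C_G(ab) since powers of ab commute with ab; so |C_G(ab)| ≥ |⟨ab⟩| = 2.
By orbit–stabilizer, |C_G(ab)| = |G| / |conj. class of ab| = 16 / 4 = 4.
The 4 elements commuting with ab are {e, a⁴, ab, a⁵b}.

Answer: {e, a⁴, ab, a⁵b}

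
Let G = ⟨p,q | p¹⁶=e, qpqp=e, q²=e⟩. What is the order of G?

Enumerate words in the generators, reducing via the relations: the distinct elements are
  {e, p, q, pq, p², p³, p⁴, p⁵, p⁶, p⁷, p⁸, p⁹, p²q, p³q, p¹², p¹³, p¹¹, p¹⁰, p¹⁴, p¹⁵, p⁴q, p⁵q, p⁶q, p⁷q, p⁸q, p⁹q, p¹²q, p¹³q, p¹¹q, p¹⁰q, p¹⁴q, p¹⁵q}.
No further products give new elements, so |G| = 32.

Answer: 32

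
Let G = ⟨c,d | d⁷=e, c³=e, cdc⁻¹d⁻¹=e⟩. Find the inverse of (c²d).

The order of (c²d) is 21 (smallest k with (c²d)ᵏ = e), so (c²d)⁻¹ = (c²d)²⁰ = cd⁶.
Check: (c²d) · (cd⁶) → (c²d) · c = d;   d · d⁶ = e, giving e as required.

Answer: cd⁶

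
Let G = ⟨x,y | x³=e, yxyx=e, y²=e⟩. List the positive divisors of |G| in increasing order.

|G| = 6 = 2 · 3. By Lagrange's theorem the order of any subgroup divides 6; the divisors of 6 are 1, 2, 3, 6.

Answer: 1, 2, 3, 6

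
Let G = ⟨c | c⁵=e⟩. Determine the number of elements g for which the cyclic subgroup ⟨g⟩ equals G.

G is cyclic of order 5. An element generates G iff its order is 5, and a cyclic group of order 5 has exactly φ(5) = 4 such elements.

Answer: 4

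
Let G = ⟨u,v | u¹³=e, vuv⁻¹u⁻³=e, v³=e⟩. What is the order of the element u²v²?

Compute successive powers until reaching e:
  (u²v²)¹ = u²v², (u²v²)² = u⁷v, (u²v²)³ = e.
The smallest positive k with (u²v²)ᵏ = e is 3.

Answer: 3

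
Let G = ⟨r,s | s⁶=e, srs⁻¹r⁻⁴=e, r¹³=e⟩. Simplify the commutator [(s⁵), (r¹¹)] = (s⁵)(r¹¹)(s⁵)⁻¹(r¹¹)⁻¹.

[(s⁵), (r¹¹)] = (s⁵)·(r¹¹)·(s⁵)⁻¹·(r¹¹)⁻¹.
  (s⁵) · (r¹¹) = r⁶s⁵
  (r⁶s⁵) · s = r⁶
  (r⁶) · (r²) = r⁸

Answer: r⁸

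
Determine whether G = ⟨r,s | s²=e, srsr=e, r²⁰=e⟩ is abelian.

r·s = rs but s·r = r¹⁹s, so r·s ≠ s·r and G is not abelian.

Answer: No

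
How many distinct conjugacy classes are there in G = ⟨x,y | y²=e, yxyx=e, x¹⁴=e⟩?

The conjugacy classes (representative and size) are:
  [e] (size 1), [x¹³] (size 2), [x²] (size 2), [x³] (size 2), [x¹⁰] (size 2), [x⁵] (size 2), [x⁸] (size 2), [x⁷] (size 1), [x⁶y] (size 7), [x⁹y] (size 7).
Class equation: 1 + 2 + 2 + 2 + 2 + 2 + 2 + 1 + 7 + 7 = 28 = |G|. So G has 10 conjugacy classes.

Answer: 10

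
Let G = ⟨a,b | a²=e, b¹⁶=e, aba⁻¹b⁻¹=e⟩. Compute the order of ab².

Compute successive powers until reaching e:
  (ab²)¹ = ab², (ab²)² = b⁴, (ab²)³ = ab⁶, (ab²)⁴ = b⁸, (ab²)⁵ = ab¹⁰, (ab²)⁶ = b¹², (ab²)⁷ = ab¹⁴, (ab²)⁸ = e.
The smallest positive k with (ab²)ᵏ = e is 8.

Answer: 8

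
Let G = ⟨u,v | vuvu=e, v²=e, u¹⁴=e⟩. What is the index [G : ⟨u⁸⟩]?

First find ord(u⁸) by computing successive powers:
  (u⁸)¹ = u⁸, (u⁸)² = u², (u⁸)³ = u¹⁰, (u⁸)⁴ = u⁴, (u⁸)⁵ = u¹², (u⁸)⁶ = u⁶, (u⁸)⁷ = e.
So |⟨u⁸⟩| = ord(u⁸) = 7. With |G| = 28, by Lagrange [G : ⟨u⁸⟩] = 28/7 = 4.

Answer: 4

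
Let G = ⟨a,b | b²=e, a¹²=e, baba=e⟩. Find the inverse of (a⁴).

The order of (a⁴) is 3 (smallest k with (a⁴)ᵏ = e), so (a⁴)⁻¹ = (a⁴)² = a⁸.
Check: (a⁴) · (a⁸) → (a⁴) · a⁸ = e, giving e as required.

Answer: a⁸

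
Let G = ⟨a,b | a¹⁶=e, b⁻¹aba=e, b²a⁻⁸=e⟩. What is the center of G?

An element z ∈ Z(G) iff z commutes with every generator.
For example a⁸ is central: (a⁸)·a = a⁹ = a·(a⁸); (a⁸)·b = b⁻¹ = b·(a⁸).
Whereas a ∉ Z(G) since a·b = ab ≠ a⁷b⁻¹ = b·a.
Checking each of the 32 elements this way gives Z(G) = {e, a⁸}, of order 2.

Answer: {e, a⁸}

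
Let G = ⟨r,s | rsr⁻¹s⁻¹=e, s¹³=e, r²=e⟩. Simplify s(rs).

Compute s · (rs) by multiplying left to right and reducing via the relations at each step:
  s · r = rs
  (rs) · s = rs²

Answer: rs²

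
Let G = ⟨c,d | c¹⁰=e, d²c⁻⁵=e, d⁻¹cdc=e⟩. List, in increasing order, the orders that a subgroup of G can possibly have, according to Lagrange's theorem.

|G| = 20 = 2² · 5. By Lagrange's theorem the order of any subgroup divides 20; the divisors of 20 are 1, 2, 4, 5, 10, 20.

Answer: 1, 2, 4, 5, 10, 20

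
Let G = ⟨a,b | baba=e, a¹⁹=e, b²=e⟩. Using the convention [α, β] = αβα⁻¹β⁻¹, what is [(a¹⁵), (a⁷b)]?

[(a¹⁵), (a⁷b)] = (a¹⁵)·(a⁷b)·(a¹⁵)⁻¹·(a⁷b)⁻¹.
  (a¹⁵) · (a⁷b) = a³b
  (a³b) · (a⁴) = a¹⁸b
  (a¹⁸b) · (a⁷b) = a¹¹

Answer: a¹¹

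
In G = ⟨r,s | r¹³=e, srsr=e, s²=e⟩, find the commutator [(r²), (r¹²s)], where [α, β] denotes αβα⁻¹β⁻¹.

[(r²), (r¹²s)] = (r²)·(r¹²s)·(r²)⁻¹·(r¹²s)⁻¹.
  (r²) · (r¹²s) = rs
  (rs) · (r¹¹) = r³s
  (r³s) · (r¹²s) = r⁴

Answer: r⁴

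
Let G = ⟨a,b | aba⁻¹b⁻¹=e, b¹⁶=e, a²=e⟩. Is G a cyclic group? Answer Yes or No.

|G| = 32, but the maximum element order in G is 16 < 32. No single element generates all of G, so G is not cyclic.

Answer: No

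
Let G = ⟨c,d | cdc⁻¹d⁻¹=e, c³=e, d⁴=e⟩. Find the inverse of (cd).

The order of (cd) is 12 (smallest k with (cd)ᵏ = e), so (cd)⁻¹ = (cd)¹¹ = c²d³.
Check: (cd) · (c²d³) → (cd) · c² = d;   d · d³ = e, giving e as required.

Answer: c²d³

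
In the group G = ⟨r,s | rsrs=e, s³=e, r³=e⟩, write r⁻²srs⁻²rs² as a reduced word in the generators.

Multiply left to right, reducing at each step:
  r · s = rs
  (rs) · r = s²
  (s²) · s⁻² = e
  e · r = r
  r · s² = rs²

Answer: rs²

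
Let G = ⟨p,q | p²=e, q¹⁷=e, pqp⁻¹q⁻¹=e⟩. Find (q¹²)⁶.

Compute successive powers of (q¹²), reducing at each step:
  (q¹²)²: (q¹²) · q¹² = q⁷
  (q¹²)³: (q⁷) · q¹² = q²
  (q¹²)⁴: (q²) · q¹² = q¹⁴
  (q¹²)⁵: (q¹⁴) · q¹² = q⁹
  (q¹²)⁶: (q⁹) · q¹² = q⁴

Answer: q⁴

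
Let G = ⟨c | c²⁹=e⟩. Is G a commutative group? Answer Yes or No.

G has a single generator, so G is cyclic and hence abelian.

Answer: Yes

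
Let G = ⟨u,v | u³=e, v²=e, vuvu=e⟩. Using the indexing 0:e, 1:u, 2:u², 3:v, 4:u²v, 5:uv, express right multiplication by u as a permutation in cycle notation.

(0 1 2)(3 4 5)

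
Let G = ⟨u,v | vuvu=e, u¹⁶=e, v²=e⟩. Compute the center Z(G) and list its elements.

An element z ∈ Z(G) iff z commutes with every generator.
For example u⁸ is central: (u⁸)·u = u⁹ = u·(u⁸); (u⁸)·v = u⁸v = v·(u⁸).
Whereas u ∉ Z(G) since u·v = uv ≠ u¹⁵v = v·u.
Checking each of the 32 elements this way gives Z(G) = {e, u⁸}, of order 2.

Answer: {e, u⁸}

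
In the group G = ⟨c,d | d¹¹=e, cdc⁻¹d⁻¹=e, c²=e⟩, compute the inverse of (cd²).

The order of (cd²) is 22 (smallest k with (cd²)ᵏ = e), so (cd²)⁻¹ = (cd²)²¹ = cd⁹.
Check: (cd²) · (cd⁹) → (cd²) · c = d²;   (d²) · d⁹ = e, giving e as required.

Answer: cd⁹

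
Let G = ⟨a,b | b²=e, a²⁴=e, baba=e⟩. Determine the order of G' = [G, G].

G' = [G, G] is generated by all commutators. The generator-pair commutators are: [a, b] = a².
The subgroup they normally generate is {e, a², a⁴, a⁶, a⁸, a¹⁰, a¹², a¹⁴, a¹⁶, a¹⁸, a²⁰, a²²}, of order 12.
Check: |G/G'| = 48/12 = 4 is the order of the abelianisation.

Answer: 12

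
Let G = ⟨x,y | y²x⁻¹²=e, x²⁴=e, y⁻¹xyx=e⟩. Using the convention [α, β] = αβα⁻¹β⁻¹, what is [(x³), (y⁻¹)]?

[(x³), (y⁻¹)] = (x³)·(y⁻¹)·(x³)⁻¹·(y⁻¹)⁻¹.
  (x³) · (y⁻¹) = x³y⁻¹
  (x³y⁻¹) · (x²¹) = x⁶y⁻¹
  (x⁶y⁻¹) · y = x⁶

Answer: x⁶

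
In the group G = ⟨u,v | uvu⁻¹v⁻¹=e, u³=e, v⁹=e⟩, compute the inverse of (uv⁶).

The order of (uv⁶) is 3 (smallest k with (uv⁶)ᵏ = e), so (uv⁶)⁻¹ = (uv⁶)² = u²v³.
Check: (uv⁶) · (u²v³) → (uv⁶) · u² = v⁶;   (v⁶) · v³ = e, giving e as required.

Answer: u²v³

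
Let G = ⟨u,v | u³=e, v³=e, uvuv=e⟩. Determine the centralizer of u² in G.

⟨u²⟩ ⊆ C_G(u²) since powers of u² commute with u²; so |C_G(u²)| ≥ |⟨u²⟩| = 3.
By orbit–stabilizer, |C_G(u²)| = |G| / |conj. class of u²| = 12 / 4 = 3.
The 3 elements commuting with u² are {e, u, u²}.

Answer: {e, u, u²}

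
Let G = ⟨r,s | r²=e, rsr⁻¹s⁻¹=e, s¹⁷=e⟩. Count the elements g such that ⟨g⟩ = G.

G is cyclic of order 34. An element generates G iff its order is 34, and a cyclic group of order 34 has exactly φ(34) = 16 such elements.

Answer: 16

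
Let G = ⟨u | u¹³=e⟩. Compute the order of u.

Compute successive powers until reaching e:
  u¹ = u, u² = u², u³ = u³, u⁴ = u⁴, u⁵ = u⁵, u⁶ = u⁶, u⁷ = u⁷, u⁸ = u⁸, u⁹ = u⁹, u¹⁰ = u¹⁰, u¹¹ = u¹¹, u¹² = u¹², u¹³ = e.
The smallest positive k with uᵏ = e is 13.

Answer: 13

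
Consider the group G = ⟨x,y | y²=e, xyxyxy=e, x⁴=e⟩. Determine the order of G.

Enumerate words in the generators, reducing via the relations: the distinct elements are
  {e, x, y, xy, x², x³, yx, xyx, x²y, x³y, yx², yx³, xyx², xyx³, x²yx, x³yx, yx²y, xyx²y, x²yx², x²yx³, x³yx², x³yx³, x²yx²y, x³yx²y}.
No further products give new elements, so |G| = 24.

Answer: 24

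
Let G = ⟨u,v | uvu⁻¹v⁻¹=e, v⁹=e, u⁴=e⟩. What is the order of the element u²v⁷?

Compute successive powers until reaching e:
  (u²v⁷)¹ = u²v⁷, (u²v⁷)² = v⁵, (u²v⁷)³ = u²v³, (u²v⁷)⁴ = v, (u²v⁷)⁵ = u²v⁸, (u²v⁷)⁶ = v⁶, (u²v⁷)⁷ = u²v⁴, (u²v⁷)⁸ = v², (u²v⁷)⁹ = u², (u²v⁷)¹⁰ = v⁷, (u²v⁷)¹¹ = u²v⁵, (u²v⁷)¹² = v³, (u²v⁷)¹³ = u²v, (u²v⁷)¹⁴ = v⁸, (u²v⁷)¹⁵ = u²v⁶, (u²v⁷)¹⁶ = v⁴, (u²v⁷)¹⁷ = u²v², (u²v⁷)¹⁸ = e.
The smallest positive k with (u²v⁷)ᵏ = e is 18.

Answer: 18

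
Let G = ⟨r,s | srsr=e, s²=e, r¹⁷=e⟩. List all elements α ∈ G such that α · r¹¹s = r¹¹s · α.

⟨r¹¹s⟩ ⊆ C_G(r¹¹s) since powers of r¹¹s commute with r¹¹s; so |C_G(r¹¹s)| ≥ |⟨r¹¹s⟩| = 2.
By orbit–stabilizer, |C_G(r¹¹s)| = |G| / |conj. class of r¹¹s| = 34 / 17 = 2.
The 2 elements commuting with r¹¹s are {e, r¹¹s}.

Answer: {e, r¹¹s}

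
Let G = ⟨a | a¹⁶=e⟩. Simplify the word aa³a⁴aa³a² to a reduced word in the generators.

Multiply left to right, reducing at each step:
  a · a³ = a⁴
  (a⁴) · a⁴ = a⁸
  (a⁸) · a = a⁹
  (a⁹) · a³ = a¹²
  (a¹²) · a² = a¹⁴

Answer: a¹⁴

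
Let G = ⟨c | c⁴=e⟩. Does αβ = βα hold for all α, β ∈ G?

G has a single generator, so G is cyclic and hence abelian.

Answer: Yes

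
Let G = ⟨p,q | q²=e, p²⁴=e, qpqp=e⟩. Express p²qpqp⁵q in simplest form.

Multiply left to right, reducing at each step:
  (p²) · q = p²q
  (p²q) · p = pq
  (pq) · q = p
  p · p⁵ = p⁶
  (p⁶) · q = p⁶q

Answer: p⁶q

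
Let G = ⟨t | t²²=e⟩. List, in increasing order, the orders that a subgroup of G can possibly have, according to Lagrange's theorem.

|G| = 22 = 2 · 11. By Lagrange's theorem the order of any subgroup divides 22; the divisors of 22 are 1, 2, 11, 22.

Answer: 1, 2, 11, 22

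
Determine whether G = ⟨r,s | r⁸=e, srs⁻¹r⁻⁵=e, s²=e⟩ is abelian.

r·s = rs but s·r = r⁵s, so r·s ≠ s·r and G is not abelian.

Answer: No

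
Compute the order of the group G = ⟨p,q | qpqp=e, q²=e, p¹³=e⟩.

Enumerate words in the generators, reducing via the relations: the distinct elements are
  {e, p, q, pq, p², p³, p⁴, p⁵, p⁶, p⁷, p⁸, p⁹, p²q, p³q, p¹², p¹¹, p¹⁰, p⁴q, p⁵q, p⁶q, p⁷q, p⁸q, p⁹q, p¹²q, p¹¹q, p¹⁰q}.
No further products give new elements, so |G| = 26.

Answer: 26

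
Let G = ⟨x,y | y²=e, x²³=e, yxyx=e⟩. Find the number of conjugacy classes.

The conjugacy classes (representative and size) are:
  [e] (size 1), [x] (size 2), [x²¹] (size 2), [x²⁰] (size 2), [x⁴] (size 2), [x¹⁸] (size 2), [x⁶] (size 2), [x¹⁶] (size 2), [x⁸] (size 2), [x⁹] (size 2), [x¹⁰] (size 2), [x¹²] (size 2), [x¹⁸y] (size 23).
Class equation: 1 + 2 + 2 + 2 + 2 + 2 + 2 + 2 + 2 + 2 + 2 + 2 + 23 = 46 = |G|. So G has 13 conjugacy classes.

Answer: 13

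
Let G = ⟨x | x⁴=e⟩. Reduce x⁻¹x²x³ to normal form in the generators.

Multiply left to right, reducing at each step:
  (x³) · x² = x
  x · x³ = e

Answer: e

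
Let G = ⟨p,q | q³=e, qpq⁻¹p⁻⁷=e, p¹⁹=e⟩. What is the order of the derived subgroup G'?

G' = [G, G] is generated by all commutators. The generator-pair commutators are: [p, q] = p¹³.
The subgroup they normally generate is {e, p, p², p³, p⁴, p⁵, p⁶, p⁷, p⁸, p⁹, p¹⁰, p¹¹, p¹², p¹³, p¹⁴, p¹⁵, p¹⁶, p¹⁷, p¹⁸}, of order 19.
Check: |G/G'| = 57/19 = 3 is the order of the abelianisation.

Answer: 19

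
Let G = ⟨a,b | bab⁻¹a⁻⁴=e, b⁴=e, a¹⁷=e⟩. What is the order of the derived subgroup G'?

G' = [G, G] is generated by all commutators. The generator-pair commutators are: [a, b] = a¹⁴.
The subgroup they normally generate is {e, a, a², a³, a⁴, a⁵, a⁶, a⁷, a⁸, a⁹, a¹⁰, a¹¹, a¹², a¹³, a¹⁴, a¹⁵, a¹⁶}, of order 17.
Check: |G/G'| = 68/17 = 4 is the order of the abelianisation.

Answer: 17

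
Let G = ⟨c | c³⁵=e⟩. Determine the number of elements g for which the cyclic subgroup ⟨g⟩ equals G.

G is cyclic of order 35. An element generates G iff its order is 35, and a cyclic group of order 35 has exactly φ(35) = 24 such elements.

Answer: 24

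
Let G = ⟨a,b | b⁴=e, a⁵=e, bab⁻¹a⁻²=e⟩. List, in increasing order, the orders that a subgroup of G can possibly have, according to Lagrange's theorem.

|G| = 20 = 2² · 5. By Lagrange's theorem the order of any subgroup divides 20; the divisors of 20 are 1, 2, 4, 5, 10, 20.

Answer: 1, 2, 4, 5, 10, 20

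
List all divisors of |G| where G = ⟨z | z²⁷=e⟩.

|G| = 27 = 3³. By Lagrange's theorem the order of any subgroup divides 27; the divisors of 27 are 1, 3, 9, 27.

Answer: 1, 3, 9, 27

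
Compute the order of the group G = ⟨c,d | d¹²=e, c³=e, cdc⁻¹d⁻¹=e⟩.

Enumerate words in the generators, reducing via the relations: the distinct elements are
  {c, d, e, cd, c², d², d³, d⁴, d⁵, d⁶, d⁷, d⁸, d⁹, cd², cd³, cd⁴, cd⁵, cd⁶, cd⁷, cd⁸, cd⁹, c²d, d¹¹, d¹⁰, cd¹¹, cd¹⁰, c²d², c²d³, c²d⁴, c²d⁵, c²d⁶, c²d⁷, c²d⁸, c²d⁹, c²d¹¹, c²d¹⁰}.
No further products give new elements, so |G| = 36.

Answer: 36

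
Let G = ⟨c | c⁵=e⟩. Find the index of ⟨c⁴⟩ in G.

First find ord(c⁴) by computing successive powers:
  (c⁴)¹ = c⁴, (c⁴)² = c³, (c⁴)³ = c², (c⁴)⁴ = c, (c⁴)⁵ = e.
So |⟨c⁴⟩| = ord(c⁴) = 5. With |G| = 5, by Lagrange [G : ⟨c⁴⟩] = 5/5 = 1.

Answer: 1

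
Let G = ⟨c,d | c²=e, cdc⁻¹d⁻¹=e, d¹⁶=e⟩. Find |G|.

Enumerate words in the generators, reducing via the relations: the distinct elements are
  {c, d, e, cd, d², d³, d⁴, d⁵, d⁶, d⁷, d⁸, d⁹, cd², cd³, cd⁴, cd⁵, cd⁶, cd⁷, cd⁸, cd⁹, d¹², d¹³, d¹¹, d¹⁰, d¹⁴, d¹⁵, cd¹², cd¹³, cd¹¹, cd¹⁰, cd¹⁴, cd¹⁵}.
No further products give new elements, so |G| = 32.

Answer: 32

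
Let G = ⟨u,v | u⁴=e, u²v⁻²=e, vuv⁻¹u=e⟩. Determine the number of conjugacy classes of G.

The conjugacy classes (representative and size) are:
  [e] (size 1), [u³] (size 2), [u²] (size 1), [v⁻¹] (size 2), [uv] (size 2).
Class equation: 1 + 2 + 1 + 2 + 2 = 8 = |G|. So G has 5 conjugacy classes.

Answer: 5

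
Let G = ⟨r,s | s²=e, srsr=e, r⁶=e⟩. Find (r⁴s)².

Compute successive powers of (r⁴s), reducing at each step:
  (r⁴s)²: (r⁴s) · r⁴ = s;   s · s = e

Answer: e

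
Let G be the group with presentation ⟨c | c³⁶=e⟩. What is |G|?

G is generated by a single element, so G is cyclic. The relator gives c³⁶ = e and no smaller power is forced to be e, so the 36 powers {c, e, c², c³, c⁴, c⁵, c⁶, c⁷, c⁸, c⁹, c²², c²³, c²¹, c²⁰, c²⁴, c²⁵, c²⁶, c²⁷, c²⁸, c²⁹, c³², c³³, c³¹, c³⁰, c³⁴, c³⁵, c¹², c¹³, c¹¹, c¹⁰, c¹⁴, c¹⁵, c¹⁶, c¹⁷, c¹⁸, c¹⁹} are distinct. Hence |G| = 36.

Answer: 36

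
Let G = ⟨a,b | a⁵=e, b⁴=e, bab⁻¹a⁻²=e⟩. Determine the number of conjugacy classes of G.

The conjugacy classes (representative and size) are:
  [e] (size 1), [a⁴] (size 4), [a²b] (size 5), [b²] (size 5), [a³b³] (size 5).
Class equation: 1 + 4 + 5 + 5 + 5 = 20 = |G|. So G has 5 conjugacy classes.

Answer: 5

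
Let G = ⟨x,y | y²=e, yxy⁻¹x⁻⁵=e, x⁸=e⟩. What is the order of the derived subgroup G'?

G' = [G, G] is generated by all commutators. The generator-pair commutators are: [x, y] = x⁴.
The subgroup they normally generate is {e, x⁴}, of order 2.
Check: |G/G'| = 16/2 = 8 is the order of the abelianisation.

Answer: 2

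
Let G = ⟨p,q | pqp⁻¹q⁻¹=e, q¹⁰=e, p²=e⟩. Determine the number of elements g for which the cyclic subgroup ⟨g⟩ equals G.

⟨g⟩ = G would require ord(g) = |G| = 20, but the maximum element order in G is 10 < 20. So G is not cyclic and no single element generates it: the count is 0.

Answer: 0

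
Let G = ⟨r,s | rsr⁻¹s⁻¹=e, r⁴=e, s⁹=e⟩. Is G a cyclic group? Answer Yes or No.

|G| = 36. The element rs has order 36 (its powers give 36 distinct elements), so ⟨rs⟩ = G and G is cyclic.

Answer: Yes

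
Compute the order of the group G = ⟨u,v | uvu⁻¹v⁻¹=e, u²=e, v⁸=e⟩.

Enumerate words in the generators, reducing via the relations: the distinct elements are
  {e, u, v, uv, v², v³, v⁴, v⁵, v⁶, v⁷, uv², uv³, uv⁴, uv⁵, uv⁶, uv⁷}.
No further products give new elements, so |G| = 16.

Answer: 16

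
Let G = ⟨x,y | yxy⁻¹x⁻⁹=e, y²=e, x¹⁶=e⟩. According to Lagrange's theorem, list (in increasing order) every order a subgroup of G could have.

|G| = 32 = 2⁵. By Lagrange's theorem the order of any subgroup divides 32; the divisors of 32 are 1, 2, 4, 8, 16, 32.

Answer: 1, 2, 4, 8, 16, 32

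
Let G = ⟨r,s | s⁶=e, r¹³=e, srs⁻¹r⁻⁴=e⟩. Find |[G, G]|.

G' = [G, G] is generated by all commutators. The generator-pair commutators are: [r, s] = r¹⁰.
The subgroup they normally generate is {e, r, r², r³, r⁴, r⁵, r⁶, r⁷, r⁸, r⁹, r¹⁰, r¹¹, r¹²}, of order 13.
Check: |G/G'| = 78/13 = 6 is the order of the abelianisation.

Answer: 13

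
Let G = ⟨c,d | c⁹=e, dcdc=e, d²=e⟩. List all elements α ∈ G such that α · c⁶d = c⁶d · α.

⟨c⁶d⟩ ⊆ C_G(c⁶d) since powers of c⁶d commute with c⁶d; so |C_G(c⁶d)| ≥ |⟨c⁶d⟩| = 2.
By orbit–stabilizer, |C_G(c⁶d)| = |G| / |conj. class of c⁶d| = 18 / 9 = 2.
The 2 elements commuting with c⁶d are {e, c⁶d}.

Answer: {e, c⁶d}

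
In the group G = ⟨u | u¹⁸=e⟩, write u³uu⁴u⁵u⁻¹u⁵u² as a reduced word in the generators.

Multiply left to right, reducing at each step:
  (u³) · u = u⁴
  (u⁴) · u⁴ = u⁸
  (u⁸) · u⁵ = u¹³
  (u¹³) · u⁻¹ = u¹²
  (u¹²) · u⁵ = u¹⁷
  (u¹⁷) · u² = u

Answer: u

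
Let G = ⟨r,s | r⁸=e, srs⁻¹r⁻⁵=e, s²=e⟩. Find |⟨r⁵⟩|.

|⟨r⁵⟩| equals the order of r⁵. Compute successive powers until reaching e:
  (r⁵)¹ = r⁵, (r⁵)² = r², (r⁵)³ = r⁷, (r⁵)⁴ = r⁴, (r⁵)⁵ = r, (r⁵)⁶ = r⁶, (r⁵)⁷ = r³, (r⁵)⁸ = e.
The smallest positive k with (r⁵)ᵏ = e is 8, so |⟨r⁵⟩| = 8.

Answer: 8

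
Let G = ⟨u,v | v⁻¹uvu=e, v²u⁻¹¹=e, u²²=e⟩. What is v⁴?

Compute successive powers of v, reducing at each step:
  v²: v · v = u¹¹
  v³: (u¹¹) · v = v⁻¹
  v⁴: (v⁻¹) · v = e

Answer: e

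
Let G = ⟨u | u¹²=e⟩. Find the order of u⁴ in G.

Compute successive powers until reaching e:
  (u⁴)¹ = u⁴, (u⁴)² = u⁸, (u⁴)³ = e.
The smallest positive k with (u⁴)ᵏ = e is 3.

Answer: 3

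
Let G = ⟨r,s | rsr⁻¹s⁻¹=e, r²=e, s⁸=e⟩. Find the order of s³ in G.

Compute successive powers until reaching e:
  (s³)¹ = s³, (s³)² = s⁶, (s³)³ = s, (s³)⁴ = s⁴, (s³)⁵ = s⁷, (s³)⁶ = s², (s³)⁷ = s⁵, (s³)⁸ = e.
The smallest positive k with (s³)ᵏ = e is 8.

Answer: 8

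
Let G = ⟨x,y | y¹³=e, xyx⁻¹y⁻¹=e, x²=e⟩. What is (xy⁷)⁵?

Compute successive powers of (xy⁷), reducing at each step:
  (xy⁷)²: (xy⁷) · x = y⁷;   (y⁷) · y⁷ = y
  (xy⁷)³: y · x = xy;   (xy) · y⁷ = xy⁸
  (xy⁷)⁴: (xy⁸) · x = y⁸;   (y⁸) · y⁷ = y²
  (xy⁷)⁵: (y²) · x = xy²;   (xy²) · y⁷ = xy⁹

Answer: xy⁹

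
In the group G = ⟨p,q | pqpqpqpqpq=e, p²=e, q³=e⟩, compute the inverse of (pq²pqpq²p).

The order of (pq²pqpq²p) is 5 (smallest k with (pq²pqpq²p)ᵏ = e), so (pq²pqpq²p)⁻¹ = (pq²pqpq²p)⁴ = pqpq²pqp.
Check: (pq²pqpq²p) · (pqpq²pqp) → (pq²pqpq²p) · p = pq²pqpq²;   (pq²pqpq²) · q = pq²pqp;   (pq²pqp) · p = pq²pq;   (pq²pq) · q² = pq²p;   (pq²p) · p = pq²;   (pq²) · q = p;   p · p = e, giving e as required.

Answer: pqpq²pqp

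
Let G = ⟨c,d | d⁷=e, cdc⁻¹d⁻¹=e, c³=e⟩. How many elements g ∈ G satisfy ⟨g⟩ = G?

G is cyclic of order 21. An element generates G iff its order is 21, and a cyclic group of order 21 has exactly φ(21) = 12 such elements.

Answer: 12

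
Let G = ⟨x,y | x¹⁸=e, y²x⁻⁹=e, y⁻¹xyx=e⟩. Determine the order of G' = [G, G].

G' = [G, G] is generated by all commutators. The generator-pair commutators are: [x, y] = x².
The subgroup they normally generate is {e, x², x⁴, x⁶, x⁸, x¹⁰, x¹², x¹⁴, x¹⁶}, of order 9.
Check: |G/G'| = 36/9 = 4 is the order of the abelianisation.

Answer: 9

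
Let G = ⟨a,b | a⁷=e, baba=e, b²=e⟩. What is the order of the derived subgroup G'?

G' = [G, G] is generated by all commutators. The generator-pair commutators are: [a, b] = a².
The subgroup they normally generate is {e, a, a², a³, a⁴, a⁵, a⁶}, of order 7.
Check: |G/G'| = 14/7 = 2 is the order of the abelianisation.

Answer: 7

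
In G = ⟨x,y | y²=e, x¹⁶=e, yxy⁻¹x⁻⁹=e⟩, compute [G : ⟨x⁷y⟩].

First find ord(x⁷y) by computing successive powers:
  (x⁷y)¹ = x⁷y, (x⁷y)² = x⁶, (x⁷y)³ = x¹³y, (x⁷y)⁴ = x¹², (x⁷y)⁵ = x³y, (x⁷y)⁶ = x², (x⁷y)⁷ = x⁹y, (x⁷y)⁸ = x⁸, (x⁷y)⁹ = x¹⁵y, (x⁷y)¹⁰ = x¹⁴, (x⁷y)¹¹ = x⁵y, (x⁷y)¹² = x⁴, (x⁷y)¹³ = x¹¹y, (x⁷y)¹⁴ = x¹⁰, (x⁷y)¹⁵ = xy, (x⁷y)¹⁶ = e.
So |⟨x⁷y⟩| = ord(x⁷y) = 16. With |G| = 32, by Lagrange [G : ⟨x⁷y⟩] = 32/16 = 2.

Answer: 2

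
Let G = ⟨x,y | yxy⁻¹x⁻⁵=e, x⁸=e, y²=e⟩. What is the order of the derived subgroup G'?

G' = [G, G] is generated by all commutators. The generator-pair commutators are: [x, y] = x⁴.
The subgroup they normally generate is {e, x⁴}, of order 2.
Check: |G/G'| = 16/2 = 8 is the order of the abelianisation.

Answer: 2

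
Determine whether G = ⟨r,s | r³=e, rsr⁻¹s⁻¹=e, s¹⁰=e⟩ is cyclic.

|G| = 30. The element rs has order 30 (its powers give 30 distinct elements), so ⟨rs⟩ = G and G is cyclic.

Answer: Yes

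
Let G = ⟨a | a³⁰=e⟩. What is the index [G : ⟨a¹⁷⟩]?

First find ord(a¹⁷) by computing successive powers:
  (a¹⁷)¹ = a¹⁷, (a¹⁷)² = a⁴, (a¹⁷)³ = a²¹, (a¹⁷)⁴ = a⁸, (a¹⁷)⁵ = a²⁵, (a¹⁷)⁶ = a¹², (a¹⁷)⁷ = a²⁹, (a¹⁷)⁸ = a¹⁶, (a¹⁷)⁹ = a³, (a¹⁷)¹⁰ = a²⁰, (a¹⁷)¹¹ = a⁷, (a¹⁷)¹² = a²⁴, (a¹⁷)¹³ = a¹¹, (a¹⁷)¹⁴ = a²⁸, (a¹⁷)¹⁵ = a¹⁵, (a¹⁷)¹⁶ = a², (a¹⁷)¹⁷ = a¹⁹, (a¹⁷)¹⁸ = a⁶, (a¹⁷)¹⁹ = a²³, (a¹⁷)²⁰ = a¹⁰, (a¹⁷)²¹ = a²⁷, (a¹⁷)²² = a¹⁴, (a¹⁷)²³ = a, (a¹⁷)²⁴ = a¹⁸, (a¹⁷)²⁵ = a⁵, (a¹⁷)²⁶ = a²², (a¹⁷)²⁷ = a⁹, (a¹⁷)²⁸ = a²⁶, (a¹⁷)²⁹ = a¹³, (a¹⁷)³⁰ = e.
So |⟨a¹⁷⟩| = ord(a¹⁷) = 30. With |G| = 30, by Lagrange [G : ⟨a¹⁷⟩] = 30/30 = 1.

Answer: 1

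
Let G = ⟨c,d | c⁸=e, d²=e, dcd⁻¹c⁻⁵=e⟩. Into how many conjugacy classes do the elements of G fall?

The conjugacy classes (representative and size) are:
  [e] (size 1), [c⁵] (size 2), [c²] (size 1), [c⁷] (size 2), [c⁴] (size 1), [c⁶] (size 1), [d] (size 2), [c⁵d] (size 2), [c²d] (size 2), [c³d] (size 2).
Class equation: 1 + 2 + 1 + 2 + 1 + 1 + 2 + 2 + 2 + 2 = 16 = |G|. So G has 10 conjugacy classes.

Answer: 10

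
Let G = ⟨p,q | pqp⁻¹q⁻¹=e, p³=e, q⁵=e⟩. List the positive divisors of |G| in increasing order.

|G| = 15 = 3 · 5. By Lagrange's theorem the order of any subgroup divides 15; the divisors of 15 are 1, 3, 5, 15.

Answer: 1, 3, 5, 15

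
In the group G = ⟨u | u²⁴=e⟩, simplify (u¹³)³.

Compute successive powers of (u¹³), reducing at each step:
  (u¹³)²: (u¹³) · u¹³ = u²
  (u¹³)³: (u²) · u¹³ = u¹⁵

Answer: u¹⁵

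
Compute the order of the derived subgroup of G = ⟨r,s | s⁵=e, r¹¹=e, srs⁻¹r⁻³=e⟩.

G' = [G, G] is generated by all commutators. The generator-pair commutators are: [r, s] = r⁹.
The subgroup they normally generate is {e, r, r², r³, r⁴, r⁵, r⁶, r⁷, r⁸, r⁹, r¹⁰}, of order 11.
Check: |G/G'| = 55/11 = 5 is the order of the abelianisation.

Answer: 11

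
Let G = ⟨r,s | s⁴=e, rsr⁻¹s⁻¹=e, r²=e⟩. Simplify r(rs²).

Compute r · (rs²) by multiplying left to right and reducing via the relations at each step:
  r · r = e
  e · s² = s²

Answer: s²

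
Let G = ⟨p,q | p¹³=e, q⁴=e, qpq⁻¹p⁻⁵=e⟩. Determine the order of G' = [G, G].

G' = [G, G] is generated by all commutators. The generator-pair commutators are: [p, q] = p⁹.
The subgroup they normally generate is {e, p, p², p³, p⁴, p⁵, p⁶, p⁷, p⁸, p⁹, p¹⁰, p¹¹, p¹²}, of order 13.
Check: |G/G'| = 52/13 = 4 is the order of the abelianisation.

Answer: 13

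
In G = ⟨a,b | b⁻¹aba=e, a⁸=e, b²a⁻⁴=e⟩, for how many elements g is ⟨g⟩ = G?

⟨g⟩ = G would require ord(g) = |G| = 16, but the maximum element order in G is 8 < 16. So G is not cyclic and no single element generates it: the count is 0.

Answer: 0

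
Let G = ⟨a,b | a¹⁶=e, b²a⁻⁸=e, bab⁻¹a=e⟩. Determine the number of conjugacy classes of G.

The conjugacy classes (representative and size) are:
  [e] (size 1), [a] (size 2), [a¹⁴] (size 2), [a¹³] (size 2), [a¹²] (size 2), [a⁵] (size 2), [a¹⁰] (size 2), [a⁷] (size 2), [a⁸] (size 1), [b⁻¹] (size 8), [a⁷b⁻¹] (size 8).
Class equation: 1 + 2 + 2 + 2 + 2 + 2 + 2 + 2 + 1 + 8 + 8 = 32 = |G|. So G has 11 conjugacy classes.

Answer: 11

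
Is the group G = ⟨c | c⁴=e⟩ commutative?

G has a single generator, so G is cyclic and hence abelian.

Answer: Yes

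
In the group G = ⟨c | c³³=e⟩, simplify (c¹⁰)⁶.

Compute successive powers of (c¹⁰), reducing at each step:
  (c¹⁰)²: (c¹⁰) · c¹⁰ = c²⁰
  (c¹⁰)³: (c²⁰) · c¹⁰ = c³⁰
  (c¹⁰)⁴: (c³⁰) · c¹⁰ = c⁷
  (c¹⁰)⁵: (c⁷) · c¹⁰ = c¹⁷
  (c¹⁰)⁶: (c¹⁷) · c¹⁰ = c²⁷

Answer: c²⁷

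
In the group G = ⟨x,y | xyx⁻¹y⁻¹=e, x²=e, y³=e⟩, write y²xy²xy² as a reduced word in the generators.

Multiply left to right, reducing at each step:
  (y²) · x = xy²
  (xy²) · y² = xy
  (xy) · x = y
  y · y² = e

Answer: e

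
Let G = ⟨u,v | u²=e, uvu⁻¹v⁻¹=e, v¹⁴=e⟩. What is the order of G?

Enumerate words in the generators, reducing via the relations: the distinct elements are
  {e, u, v, uv, v², v³, v⁴, v⁵, v⁶, v⁷, v⁸, v⁹, uv², uv³, uv⁴, uv⁵, uv⁶, uv⁷, uv⁸, uv⁹, v¹², v¹³, v¹¹, v¹⁰, uv¹², uv¹³, uv¹¹, uv¹⁰}.
No further products give new elements, so |G| = 28.

Answer: 28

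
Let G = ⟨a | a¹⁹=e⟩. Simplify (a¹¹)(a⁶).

Compute (a¹¹) · (a⁶) by multiplying left to right and reducing via the relations at each step:
  (a¹¹) · a⁶ = a¹⁷

Answer: a¹⁷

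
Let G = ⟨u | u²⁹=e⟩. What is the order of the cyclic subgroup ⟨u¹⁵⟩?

|⟨u¹⁵⟩| equals the order of u¹⁵. Compute successive powers until reaching e:
  (u¹⁵)¹ = u¹⁵, (u¹⁵)² = u, (u¹⁵)³ = u¹⁶, (u¹⁵)⁴ = u², (u¹⁵)⁵ = u¹⁷, (u¹⁵)⁶ = u³, (u¹⁵)⁷ = u¹⁸, (u¹⁵)⁸ = u⁴, (u¹⁵)⁹ = u¹⁹, (u¹⁵)¹⁰ = u⁵, (u¹⁵)¹¹ = u²⁰, (u¹⁵)¹² = u⁶, (u¹⁵)¹³ = u²¹, (u¹⁵)¹⁴ = u⁷, (u¹⁵)¹⁵ = u²², (u¹⁵)¹⁶ = u⁸, (u¹⁵)¹⁷ = u²³, (u¹⁵)¹⁸ = u⁹, (u¹⁵)¹⁹ = u²⁴, (u¹⁵)²⁰ = u¹⁰, (u¹⁵)²¹ = u²⁵, (u¹⁵)²² = u¹¹, (u¹⁵)²³ = u²⁶, (u¹⁵)²⁴ = u¹², (u¹⁵)²⁵ = u²⁷, (u¹⁵)²⁶ = u¹³, (u¹⁵)²⁷ = u²⁸, (u¹⁵)²⁸ = u¹⁴, (u¹⁵)²⁹ = e.
The smallest positive k with (u¹⁵)ᵏ = e is 29, so |⟨u¹⁵⟩| = 29.

Answer: 29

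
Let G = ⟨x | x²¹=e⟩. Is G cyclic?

|G| = 21. The element x has order 21 (its powers give 21 distinct elements), so ⟨x⟩ = G and G is cyclic.

Answer: Yes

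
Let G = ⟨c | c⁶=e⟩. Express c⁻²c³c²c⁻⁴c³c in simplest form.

Multiply left to right, reducing at each step:
  (c⁴) · c³ = c
  c · c² = c³
  (c³) · c⁻⁴ = c⁵
  (c⁵) · c³ = c²
  (c²) · c = c³

Answer: c³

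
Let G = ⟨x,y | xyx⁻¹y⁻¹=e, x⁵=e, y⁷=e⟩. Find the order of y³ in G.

Compute successive powers until reaching e:
  (y³)¹ = y³, (y³)² = y⁶, (y³)³ = y², (y³)⁴ = y⁵, (y³)⁵ = y, (y³)⁶ = y⁴, (y³)⁷ = e.
The smallest positive k with (y³)ᵏ = e is 7.

Answer: 7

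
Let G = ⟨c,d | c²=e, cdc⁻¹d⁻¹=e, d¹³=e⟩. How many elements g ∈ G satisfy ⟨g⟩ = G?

G is cyclic of order 26. An element generates G iff its order is 26, and a cyclic group of order 26 has exactly φ(26) = 12 such elements.

Answer: 12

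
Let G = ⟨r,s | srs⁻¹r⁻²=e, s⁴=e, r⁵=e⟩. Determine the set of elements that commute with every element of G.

An element z ∈ Z(G) iff z commutes with every generator.
For example e is central: e·r = r = r·e; e·s = s = s·e.
Whereas r ∉ Z(G) since r·s = rs ≠ r²s = s·r.
Checking each of the 20 elements this way gives Z(G) = {e}, of order 1.

Answer: {e}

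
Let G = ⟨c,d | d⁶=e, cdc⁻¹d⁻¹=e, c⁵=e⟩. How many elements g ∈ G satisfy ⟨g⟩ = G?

G is cyclic of order 30. An element generates G iff its order is 30, and a cyclic group of order 30 has exactly φ(30) = 8 such elements.

Answer: 8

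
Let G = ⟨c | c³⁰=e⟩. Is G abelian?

G has a single generator, so G is cyclic and hence abelian.

Answer: Yes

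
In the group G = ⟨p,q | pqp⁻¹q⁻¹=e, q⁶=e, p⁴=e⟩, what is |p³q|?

Compute successive powers until reaching e:
  (p³q)¹ = p³q, (p³q)² = p²q², (p³q)³ = pq³, (p³q)⁴ = q⁴, (p³q)⁵ = p³q⁵, (p³q)⁶ = p², (p³q)⁷ = pq, (p³q)⁸ = q², (p³q)⁹ = p³q³, (p³q)¹⁰ = p²q⁴, (p³q)¹¹ = pq⁵, (p³q)¹² = e.
The smallest positive k with (p³q)ᵏ = e is 12.

Answer: 12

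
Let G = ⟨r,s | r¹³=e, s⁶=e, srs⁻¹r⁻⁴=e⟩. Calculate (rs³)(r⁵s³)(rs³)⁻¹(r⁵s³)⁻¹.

[(rs³), (r⁵s³)] = (rs³)·(r⁵s³)·(rs³)⁻¹·(r⁵s³)⁻¹.
  (rs³) · (r⁵s³) = r⁹
  (r⁹) · (rs³) = r¹⁰s³
  (r¹⁰s³) · (r⁵s³) = r⁵

Answer: r⁵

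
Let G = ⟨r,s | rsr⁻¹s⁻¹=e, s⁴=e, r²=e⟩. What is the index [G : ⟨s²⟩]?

First find ord(s²) by computing successive powers:
  (s²)¹ = s², (s²)² = e.
So |⟨s²⟩| = ord(s²) = 2. With |G| = 8, by Lagrange [G : ⟨s²⟩] = 8/2 = 4.

Answer: 4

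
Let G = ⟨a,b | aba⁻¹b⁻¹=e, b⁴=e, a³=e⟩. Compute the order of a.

Compute successive powers until reaching e:
  a¹ = a, a² = a², a³ = e.
The smallest positive k with aᵏ = e is 3.

Answer: 3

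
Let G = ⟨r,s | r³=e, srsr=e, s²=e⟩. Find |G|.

Enumerate words in the generators, reducing via the relations: the distinct elements are
  {e, r, s, rs, r², r²s}.
No further products give new elements, so |G| = 6.

Answer: 6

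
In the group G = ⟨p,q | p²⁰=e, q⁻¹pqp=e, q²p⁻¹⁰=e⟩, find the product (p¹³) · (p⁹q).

Compute (p¹³) · (p⁹q) by multiplying left to right and reducing via the relations at each step:
  (p¹³) · p⁹ = p²
  (p²) · q = p²q

Answer: p²q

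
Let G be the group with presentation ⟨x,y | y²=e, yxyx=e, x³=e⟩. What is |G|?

Enumerate words in the generators, reducing via the relations: the distinct elements are
  {e, x, y, xy, x², x²y}.
No further products give new elements, so |G| = 6.

Answer: 6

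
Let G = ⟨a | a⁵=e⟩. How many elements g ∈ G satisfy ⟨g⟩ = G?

G is cyclic of order 5. An element generates G iff its order is 5, and a cyclic group of order 5 has exactly φ(5) = 4 such elements.

Answer: 4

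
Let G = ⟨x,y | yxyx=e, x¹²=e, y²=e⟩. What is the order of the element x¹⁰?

Compute successive powers until reaching e:
  (x¹⁰)¹ = x¹⁰, (x¹⁰)² = x⁸, (x¹⁰)³ = x⁶, (x¹⁰)⁴ = x⁴, (x¹⁰)⁵ = x², (x¹⁰)⁶ = e.
The smallest positive k with (x¹⁰)ᵏ = e is 6.

Answer: 6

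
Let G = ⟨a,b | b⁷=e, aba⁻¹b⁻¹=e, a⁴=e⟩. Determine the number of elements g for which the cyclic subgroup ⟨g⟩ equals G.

G is cyclic of order 28. An element generates G iff its order is 28, and a cyclic group of order 28 has exactly φ(28) = 12 such elements.

Answer: 12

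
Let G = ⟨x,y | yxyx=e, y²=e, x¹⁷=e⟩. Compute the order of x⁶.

Compute successive powers until reaching e:
  (x⁶)¹ = x⁶, (x⁶)² = x¹², (x⁶)³ = x, (x⁶)⁴ = x⁷, (x⁶)⁵ = x¹³, (x⁶)⁶ = x², (x⁶)⁷ = x⁸, (x⁶)⁸ = x¹⁴, (x⁶)⁹ = x³, (x⁶)¹⁰ = x⁹, (x⁶)¹¹ = x¹⁵, (x⁶)¹² = x⁴, (x⁶)¹³ = x¹⁰, (x⁶)¹⁴ = x¹⁶, (x⁶)¹⁵ = x⁵, (x⁶)¹⁶ = x¹¹, (x⁶)¹⁷ = e.
The smallest positive k with (x⁶)ᵏ = e is 17.

Answer: 17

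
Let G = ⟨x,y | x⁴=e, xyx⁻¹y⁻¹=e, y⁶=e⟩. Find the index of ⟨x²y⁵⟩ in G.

First find ord(x²y⁵) by computing successive powers:
  (x²y⁵)¹ = x²y⁵, (x²y⁵)² = y⁴, (x²y⁵)³ = x²y³, (x²y⁵)⁴ = y², (x²y⁵)⁵ = x²y, (x²y⁵)⁶ = e.
So |⟨x²y⁵⟩| = ord(x²y⁵) = 6. With |G| = 24, by Lagrange [G : ⟨x²y⁵⟩] = 24/6 = 4.

Answer: 4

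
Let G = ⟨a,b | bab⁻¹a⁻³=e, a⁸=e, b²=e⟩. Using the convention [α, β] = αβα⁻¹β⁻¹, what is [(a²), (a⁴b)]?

[(a²), (a⁴b)] = (a²)·(a⁴b)·(a²)⁻¹·(a⁴b)⁻¹.
  (a²) · (a⁴b) = a⁶b
  (a⁶b) · (a⁶) = b
  b · (a⁴b) = a⁴

Answer: a⁴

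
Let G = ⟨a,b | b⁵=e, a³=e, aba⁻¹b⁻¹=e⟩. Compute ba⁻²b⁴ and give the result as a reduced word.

Multiply left to right, reducing at each step:
  b · a⁻² = ab
  (ab) · b⁴ = a

Answer: a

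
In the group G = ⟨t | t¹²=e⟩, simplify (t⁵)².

Compute successive powers of (t⁵), reducing at each step:
  (t⁵)²: (t⁵) · t⁵ = t¹⁰

Answer: t¹⁰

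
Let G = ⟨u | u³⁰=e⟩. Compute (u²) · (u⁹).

Compute (u²) · (u⁹) by multiplying left to right and reducing via the relations at each step:
  (u²) · u⁹ = u¹¹

Answer: u¹¹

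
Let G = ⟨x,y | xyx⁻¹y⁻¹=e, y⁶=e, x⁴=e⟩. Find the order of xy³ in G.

Compute successive powers until reaching e:
  (xy³)¹ = xy³, (xy³)² = x², (xy³)³ = x³y³, (xy³)⁴ = e.
The smallest positive k with (xy³)ᵏ = e is 4.

Answer: 4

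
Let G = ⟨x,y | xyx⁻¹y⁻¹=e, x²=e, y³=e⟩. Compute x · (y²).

Compute x · (y²) by multiplying left to right and reducing via the relations at each step:
  x · y² = xy²

Answer: xy²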